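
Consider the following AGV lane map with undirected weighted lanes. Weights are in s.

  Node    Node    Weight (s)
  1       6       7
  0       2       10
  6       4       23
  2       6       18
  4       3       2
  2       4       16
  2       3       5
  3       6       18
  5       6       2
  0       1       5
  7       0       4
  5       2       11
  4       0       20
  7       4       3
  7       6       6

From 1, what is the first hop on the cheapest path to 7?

Compare a few routes:
1 - 0 - 7: 5+4 = 9
1 - 6 - 7: 7+6 = 13
Cheapest is 1 - 0 - 7 at 9 s.
So from 1 the first move is to 0.

0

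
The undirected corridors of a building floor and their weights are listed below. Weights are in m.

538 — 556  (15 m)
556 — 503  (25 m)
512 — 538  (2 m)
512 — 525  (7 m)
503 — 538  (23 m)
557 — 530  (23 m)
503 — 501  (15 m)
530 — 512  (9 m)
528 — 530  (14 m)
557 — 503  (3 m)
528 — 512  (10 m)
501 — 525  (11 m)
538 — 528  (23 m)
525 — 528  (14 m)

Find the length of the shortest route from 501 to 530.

Compare a few routes:
501 → 525 → 512 → 530: 11+7+9 = 27
501 → 503 → 557 → 530: 15+3+23 = 41
501 → 525 → 528 → 530: 11+14+14 = 39
501 → 525 → 512 → 528 → 530: 11+7+10+14 = 42
Cheapest is 501 → 525 → 512 → 530 at 27 m.

27 m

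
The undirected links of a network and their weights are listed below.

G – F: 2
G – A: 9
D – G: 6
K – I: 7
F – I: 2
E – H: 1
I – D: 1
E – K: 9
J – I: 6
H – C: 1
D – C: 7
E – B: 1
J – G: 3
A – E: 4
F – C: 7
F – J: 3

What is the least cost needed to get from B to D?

10

Running Dijkstra from B:
B: 0
E: 1  (via B)
H: 2  (via E)
C: 3  (via H)
A: 5  (via E)
D: 10  (via C)
Shortest route: B–E–H–C–D = 10.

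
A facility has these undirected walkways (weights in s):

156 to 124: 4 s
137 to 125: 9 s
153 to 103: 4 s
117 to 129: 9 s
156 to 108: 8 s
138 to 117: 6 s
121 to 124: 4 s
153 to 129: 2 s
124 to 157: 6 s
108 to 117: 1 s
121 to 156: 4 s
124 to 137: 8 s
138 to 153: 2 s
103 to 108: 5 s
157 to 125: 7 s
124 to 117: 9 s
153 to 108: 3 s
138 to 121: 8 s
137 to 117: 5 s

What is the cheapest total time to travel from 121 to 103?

Running Dijkstra from 121:
121: 0
124: 4  (via 121)
156: 4  (via 121)
138: 8  (via 121)
157: 10  (via 124)
153: 10  (via 138)
129: 12  (via 153)
137: 12  (via 124)
108: 12  (via 156)
117: 13  (via 124)
103: 14  (via 153)
Shortest route: 121 → 138 → 153 → 103 = 14 s.

14 s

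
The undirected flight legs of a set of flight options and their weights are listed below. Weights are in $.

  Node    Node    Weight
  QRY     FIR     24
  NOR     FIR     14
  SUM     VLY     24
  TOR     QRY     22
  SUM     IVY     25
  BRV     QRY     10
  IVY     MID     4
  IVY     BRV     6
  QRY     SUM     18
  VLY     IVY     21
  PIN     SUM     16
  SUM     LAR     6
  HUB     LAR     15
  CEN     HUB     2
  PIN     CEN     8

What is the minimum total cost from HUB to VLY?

Enumerating some paths:
HUB–LAR–SUM–VLY: 15+6+24 = 45
HUB–LAR–SUM–IVY–VLY: 15+6+25+21 = 67
HUB–CEN–PIN–SUM–IVY–VLY: 2+8+16+25+21 = 72
HUB–CEN–PIN–SUM–VLY: 2+8+16+24 = 50
The minimum is $45 via HUB–LAR–SUM–VLY.

$45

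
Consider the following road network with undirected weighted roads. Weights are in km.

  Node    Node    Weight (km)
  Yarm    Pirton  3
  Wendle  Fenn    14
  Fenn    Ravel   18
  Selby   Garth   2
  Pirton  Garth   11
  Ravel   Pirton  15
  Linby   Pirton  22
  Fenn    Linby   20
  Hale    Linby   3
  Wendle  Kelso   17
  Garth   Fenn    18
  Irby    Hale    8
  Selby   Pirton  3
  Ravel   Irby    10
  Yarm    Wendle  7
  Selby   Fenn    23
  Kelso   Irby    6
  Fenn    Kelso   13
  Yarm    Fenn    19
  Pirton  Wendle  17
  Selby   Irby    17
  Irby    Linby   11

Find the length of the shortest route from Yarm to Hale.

Shortest distances from Yarm:
Yarm: 0
Pirton: 3  (via Yarm)
Selby: 6  (via Pirton)
Wendle: 7  (via Yarm)
Garth: 8  (via Selby)
Ravel: 18  (via Pirton)
Fenn: 19  (via Yarm)
Irby: 23  (via Selby)
Kelso: 24  (via Wendle)
Linby: 25  (via Pirton)
Hale: 28  (via Linby)
Shortest route: Yarm → Pirton → Linby → Hale = 28 km.

28 km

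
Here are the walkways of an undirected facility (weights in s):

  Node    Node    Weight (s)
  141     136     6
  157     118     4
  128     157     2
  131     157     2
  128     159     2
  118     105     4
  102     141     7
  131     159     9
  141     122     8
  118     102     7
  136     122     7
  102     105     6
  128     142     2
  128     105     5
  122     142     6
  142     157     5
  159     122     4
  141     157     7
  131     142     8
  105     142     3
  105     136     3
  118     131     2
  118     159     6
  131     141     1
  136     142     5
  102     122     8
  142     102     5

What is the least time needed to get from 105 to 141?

Compare a few routes:
105–118–131–141: 4+2+1 = 7
105–142–128–157–131–141: 3+2+2+2+1 = 10
105–128–157–131–141: 5+2+2+1 = 10
105–136–141: 3+6 = 9
The minimum is 7 s via 105–118–131–141.

7 s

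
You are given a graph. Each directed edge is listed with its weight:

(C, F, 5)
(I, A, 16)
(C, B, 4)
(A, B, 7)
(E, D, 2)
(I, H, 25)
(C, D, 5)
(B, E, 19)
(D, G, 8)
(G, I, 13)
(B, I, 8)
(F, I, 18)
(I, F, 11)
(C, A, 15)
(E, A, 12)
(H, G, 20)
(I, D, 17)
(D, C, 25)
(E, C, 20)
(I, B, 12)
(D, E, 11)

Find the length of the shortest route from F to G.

Candidate routes:
F → I → D → G: 18+17+8 = 43
F → I → H → G: 18+25+20 = 63
F → I → B → E → D → G: 18+12+19+2+8 = 59
Cheapest is F → I → D → G at 43.

43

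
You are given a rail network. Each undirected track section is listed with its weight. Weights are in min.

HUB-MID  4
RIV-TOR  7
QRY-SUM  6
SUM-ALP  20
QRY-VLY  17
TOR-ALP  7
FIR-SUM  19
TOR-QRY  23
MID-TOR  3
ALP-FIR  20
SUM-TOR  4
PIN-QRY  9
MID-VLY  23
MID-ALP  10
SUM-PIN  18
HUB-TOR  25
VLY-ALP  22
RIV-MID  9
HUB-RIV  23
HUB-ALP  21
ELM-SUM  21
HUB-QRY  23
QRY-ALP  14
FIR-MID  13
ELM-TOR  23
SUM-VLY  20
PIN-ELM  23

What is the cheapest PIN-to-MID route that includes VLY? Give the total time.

Shortest PIN→VLY: PIN → QRY → VLY = 26
Best VLY to MID: VLY → MID costing 23
Total via VLY: 26 + 23 = 49 min.

49 min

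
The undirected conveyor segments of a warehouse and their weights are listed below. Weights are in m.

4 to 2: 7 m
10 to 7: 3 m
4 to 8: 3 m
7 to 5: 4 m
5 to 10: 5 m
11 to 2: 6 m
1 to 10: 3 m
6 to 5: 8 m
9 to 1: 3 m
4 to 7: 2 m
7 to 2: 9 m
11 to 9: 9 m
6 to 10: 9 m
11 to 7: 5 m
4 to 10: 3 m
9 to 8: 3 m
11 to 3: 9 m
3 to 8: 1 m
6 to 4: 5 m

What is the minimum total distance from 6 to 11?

12 m

Enumerating some paths:
6 → 4 → 10 → 7 → 11: 5+3+3+5 = 16
6 → 4 → 7 → 11: 5+2+5 = 12
The minimum is 12 m via 6 → 4 → 7 → 11.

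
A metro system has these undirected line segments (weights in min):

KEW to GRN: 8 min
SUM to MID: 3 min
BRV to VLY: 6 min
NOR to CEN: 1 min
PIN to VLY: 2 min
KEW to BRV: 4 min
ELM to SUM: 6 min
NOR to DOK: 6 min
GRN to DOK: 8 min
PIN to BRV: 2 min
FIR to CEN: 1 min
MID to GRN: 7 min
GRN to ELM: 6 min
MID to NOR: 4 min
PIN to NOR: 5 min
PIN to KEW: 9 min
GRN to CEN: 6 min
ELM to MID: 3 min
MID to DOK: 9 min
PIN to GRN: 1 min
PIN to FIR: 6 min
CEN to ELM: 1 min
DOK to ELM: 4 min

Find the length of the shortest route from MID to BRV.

10 min

Running Dijkstra from MID:
MID: 0
SUM: 3  (via MID)
ELM: 3  (via MID)
CEN: 4  (via ELM)
NOR: 4  (via MID)
FIR: 5  (via CEN)
GRN: 7  (via MID)
DOK: 7  (via ELM)
PIN: 8  (via GRN)
BRV: 10  (via PIN)
Shortest route: MID–GRN–PIN–BRV = 10 min.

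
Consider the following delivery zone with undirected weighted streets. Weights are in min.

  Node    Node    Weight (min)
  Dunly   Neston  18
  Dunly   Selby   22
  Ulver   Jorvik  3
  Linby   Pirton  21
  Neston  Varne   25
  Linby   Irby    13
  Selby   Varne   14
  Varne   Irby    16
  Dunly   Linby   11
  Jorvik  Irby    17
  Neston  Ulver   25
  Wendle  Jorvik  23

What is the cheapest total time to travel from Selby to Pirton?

54 min

Compare a few routes:
Selby → Dunly → Linby → Pirton: 22+11+21 = 54
Selby → Varne → Irby → Linby → Pirton: 14+16+13+21 = 64
Selby → Varne → Neston → Dunly → Linby → Pirton: 14+25+18+11+21 = 89
Cheapest is Selby → Dunly → Linby → Pirton at 54 min.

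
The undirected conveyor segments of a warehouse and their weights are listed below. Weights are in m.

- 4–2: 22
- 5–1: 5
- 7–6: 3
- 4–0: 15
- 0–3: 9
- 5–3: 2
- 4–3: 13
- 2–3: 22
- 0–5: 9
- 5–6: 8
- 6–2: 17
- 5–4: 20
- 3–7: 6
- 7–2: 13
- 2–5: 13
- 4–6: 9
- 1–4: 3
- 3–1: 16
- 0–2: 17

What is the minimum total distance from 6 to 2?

Shortest distances from 6:
6: 0
7: 3  (via 6)
5: 8  (via 6)
3: 9  (via 7)
4: 9  (via 6)
1: 12  (via 4)
2: 16  (via 7)
Shortest route: 6 → 7 → 2 = 16 m.

16 m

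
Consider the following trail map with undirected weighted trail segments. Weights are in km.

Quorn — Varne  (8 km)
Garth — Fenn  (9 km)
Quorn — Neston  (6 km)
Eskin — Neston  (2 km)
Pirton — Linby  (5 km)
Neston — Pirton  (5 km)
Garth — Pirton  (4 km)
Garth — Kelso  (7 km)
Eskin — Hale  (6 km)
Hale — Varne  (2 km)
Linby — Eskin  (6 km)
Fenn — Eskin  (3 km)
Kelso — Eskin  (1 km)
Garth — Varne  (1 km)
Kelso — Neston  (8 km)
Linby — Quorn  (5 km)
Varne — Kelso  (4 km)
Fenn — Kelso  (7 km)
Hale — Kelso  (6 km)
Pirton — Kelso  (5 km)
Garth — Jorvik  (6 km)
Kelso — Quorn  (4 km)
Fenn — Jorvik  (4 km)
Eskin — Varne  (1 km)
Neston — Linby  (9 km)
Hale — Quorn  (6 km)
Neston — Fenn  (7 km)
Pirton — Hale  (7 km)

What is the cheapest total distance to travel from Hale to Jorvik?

9 km

Enumerating some paths:
Hale → Varne → Garth → Jorvik: 2+1+6 = 9
Hale → Varne → Eskin → Fenn → Jorvik: 2+1+3+4 = 10
The minimum is 9 km via Hale → Varne → Garth → Jorvik.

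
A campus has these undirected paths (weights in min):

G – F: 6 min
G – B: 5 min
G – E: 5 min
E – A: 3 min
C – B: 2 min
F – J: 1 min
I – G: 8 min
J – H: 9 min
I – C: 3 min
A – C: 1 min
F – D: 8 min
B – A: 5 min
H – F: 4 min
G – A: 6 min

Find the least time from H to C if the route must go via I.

Shortest H→I: H–F–G–I = 18
Shortest I→C: I–C = 3
Total via I: 18 + 3 = 21 min.

21 min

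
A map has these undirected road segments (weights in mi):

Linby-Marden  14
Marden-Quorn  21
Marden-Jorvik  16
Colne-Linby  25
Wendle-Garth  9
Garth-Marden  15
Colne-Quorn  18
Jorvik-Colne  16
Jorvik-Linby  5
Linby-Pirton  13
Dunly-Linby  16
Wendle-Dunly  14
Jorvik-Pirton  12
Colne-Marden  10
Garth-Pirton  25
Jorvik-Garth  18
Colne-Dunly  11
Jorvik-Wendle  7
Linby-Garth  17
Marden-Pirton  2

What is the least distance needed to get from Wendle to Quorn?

Compare a few routes:
Wendle → Jorvik → Colne → Quorn: 7+16+18 = 41
Wendle → Jorvik → Pirton → Marden → Quorn: 7+12+2+21 = 42
The minimum is 41 mi via Wendle → Jorvik → Colne → Quorn.

41 mi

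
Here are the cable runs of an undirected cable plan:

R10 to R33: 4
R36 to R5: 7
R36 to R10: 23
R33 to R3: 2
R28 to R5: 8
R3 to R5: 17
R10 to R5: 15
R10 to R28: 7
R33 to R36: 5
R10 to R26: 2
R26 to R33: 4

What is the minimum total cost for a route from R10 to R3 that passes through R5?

29

Shortest R10→R5: R10 → R5 = 15
Best R5 to R3: R5 → R36 → R33 → R3 costing 14
Total via R5: 15 + 14 = 29.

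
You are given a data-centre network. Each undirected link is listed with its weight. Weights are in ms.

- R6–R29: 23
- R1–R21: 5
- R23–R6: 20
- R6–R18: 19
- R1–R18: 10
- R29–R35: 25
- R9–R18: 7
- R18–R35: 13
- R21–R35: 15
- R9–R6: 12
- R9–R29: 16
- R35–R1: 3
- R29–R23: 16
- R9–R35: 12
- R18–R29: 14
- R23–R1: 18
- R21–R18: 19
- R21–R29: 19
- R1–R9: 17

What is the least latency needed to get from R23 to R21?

23 ms

Settle nodes by increasing distance from R23:
R23: 0
R29: 16  (via R23)
R1: 18  (via R23)
R6: 20  (via R23)
R35: 21  (via R1)
R21: 23  (via R1)
Shortest route: R23–R1–R21 = 23 ms.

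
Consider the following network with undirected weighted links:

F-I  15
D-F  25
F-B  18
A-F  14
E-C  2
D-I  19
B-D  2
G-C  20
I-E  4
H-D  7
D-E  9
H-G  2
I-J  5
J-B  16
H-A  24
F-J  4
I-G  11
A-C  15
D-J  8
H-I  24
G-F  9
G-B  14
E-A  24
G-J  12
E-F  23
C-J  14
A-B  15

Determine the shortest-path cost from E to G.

Compare a few routes:
E - D - H - G: 9+7+2 = 18
E - I - G: 4+11 = 15
E - I - J - G: 4+5+12 = 21
The minimum is 15 via E - I - G.

15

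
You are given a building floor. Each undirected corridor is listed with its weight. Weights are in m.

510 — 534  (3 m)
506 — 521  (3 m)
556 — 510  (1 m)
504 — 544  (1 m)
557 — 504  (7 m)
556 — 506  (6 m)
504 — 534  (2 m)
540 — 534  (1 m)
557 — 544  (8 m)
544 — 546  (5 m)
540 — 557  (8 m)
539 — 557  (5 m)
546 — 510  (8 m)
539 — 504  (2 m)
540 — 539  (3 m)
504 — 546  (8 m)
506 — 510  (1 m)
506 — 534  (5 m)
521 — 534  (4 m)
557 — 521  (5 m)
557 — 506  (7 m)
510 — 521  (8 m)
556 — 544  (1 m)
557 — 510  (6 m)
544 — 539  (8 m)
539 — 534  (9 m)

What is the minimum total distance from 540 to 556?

Candidate routes:
540 → 534 → 506 → 510 → 556: 1+5+1+1 = 8
540 → 534 → 510 → 556: 1+3+1 = 5
540 → 539 → 504 → 544 → 556: 3+2+1+1 = 7
Cheapest is 540 → 534 → 510 → 556 at 5 m.

5 m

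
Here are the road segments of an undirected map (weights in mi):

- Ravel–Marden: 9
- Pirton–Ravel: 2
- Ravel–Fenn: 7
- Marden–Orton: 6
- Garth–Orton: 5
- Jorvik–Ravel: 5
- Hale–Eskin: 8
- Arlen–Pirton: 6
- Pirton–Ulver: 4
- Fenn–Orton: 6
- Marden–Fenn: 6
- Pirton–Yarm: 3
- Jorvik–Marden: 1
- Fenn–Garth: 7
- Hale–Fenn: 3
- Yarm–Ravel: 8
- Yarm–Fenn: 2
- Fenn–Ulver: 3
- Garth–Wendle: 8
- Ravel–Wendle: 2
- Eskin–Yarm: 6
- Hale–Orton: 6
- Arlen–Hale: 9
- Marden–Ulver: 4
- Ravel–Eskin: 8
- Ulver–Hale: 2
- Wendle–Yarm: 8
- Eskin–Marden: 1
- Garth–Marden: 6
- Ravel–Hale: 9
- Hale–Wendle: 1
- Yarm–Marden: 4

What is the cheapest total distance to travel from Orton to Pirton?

Settle nodes by increasing distance from Orton:
Orton: 0
Garth: 5  (via Orton)
Fenn: 6  (via Orton)
Hale: 6  (via Orton)
Marden: 6  (via Orton)
Eskin: 7  (via Marden)
Wendle: 7  (via Hale)
Jorvik: 7  (via Marden)
Ulver: 8  (via Hale)
Yarm: 8  (via Fenn)
Ravel: 9  (via Wendle)
Pirton: 11  (via Yarm)
Shortest route: Orton → Fenn → Yarm → Pirton = 11 mi.

11 mi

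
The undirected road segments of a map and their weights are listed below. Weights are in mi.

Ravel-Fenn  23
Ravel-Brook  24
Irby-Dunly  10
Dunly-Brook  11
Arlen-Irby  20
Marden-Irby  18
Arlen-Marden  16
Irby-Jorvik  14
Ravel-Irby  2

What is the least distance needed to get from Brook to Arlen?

Settle nodes by increasing distance from Brook:
Brook: 0
Dunly: 11  (via Brook)
Irby: 21  (via Dunly)
Ravel: 23  (via Irby)
Jorvik: 35  (via Irby)
Marden: 39  (via Irby)
Arlen: 41  (via Irby)
Shortest route: Brook–Dunly–Irby–Arlen = 41 mi.

41 mi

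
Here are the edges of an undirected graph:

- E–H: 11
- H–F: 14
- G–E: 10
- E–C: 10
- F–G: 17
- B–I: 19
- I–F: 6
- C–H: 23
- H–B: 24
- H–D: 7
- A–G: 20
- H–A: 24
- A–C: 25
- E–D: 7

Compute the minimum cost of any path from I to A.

43

Shortest distances from I:
I: 0
F: 6  (via I)
B: 19  (via I)
H: 20  (via F)
G: 23  (via F)
D: 27  (via H)
E: 31  (via H)
C: 41  (via E)
A: 43  (via G)
Shortest route: I–F–G–A = 43.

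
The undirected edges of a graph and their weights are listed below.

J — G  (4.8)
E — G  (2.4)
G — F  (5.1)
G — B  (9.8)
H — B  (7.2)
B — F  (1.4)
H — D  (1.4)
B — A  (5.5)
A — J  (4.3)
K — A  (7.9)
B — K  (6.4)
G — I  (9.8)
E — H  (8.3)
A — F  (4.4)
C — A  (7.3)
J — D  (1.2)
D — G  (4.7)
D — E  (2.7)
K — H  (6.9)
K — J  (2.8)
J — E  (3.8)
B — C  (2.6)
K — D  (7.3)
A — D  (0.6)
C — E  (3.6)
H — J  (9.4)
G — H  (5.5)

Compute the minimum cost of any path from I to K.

Settle nodes by increasing distance from I:
I: 0
G: 9.8  (via I)
E: 12.2  (via G)
D: 14.5  (via G)
J: 14.6  (via G)
F: 14.9  (via G)
A: 15.1  (via D)
H: 15.3  (via G)
C: 15.8  (via E)
B: 16.3  (via F)
K: 17.4  (via J)
Shortest route: I–G–J–K = 17.4.

17.4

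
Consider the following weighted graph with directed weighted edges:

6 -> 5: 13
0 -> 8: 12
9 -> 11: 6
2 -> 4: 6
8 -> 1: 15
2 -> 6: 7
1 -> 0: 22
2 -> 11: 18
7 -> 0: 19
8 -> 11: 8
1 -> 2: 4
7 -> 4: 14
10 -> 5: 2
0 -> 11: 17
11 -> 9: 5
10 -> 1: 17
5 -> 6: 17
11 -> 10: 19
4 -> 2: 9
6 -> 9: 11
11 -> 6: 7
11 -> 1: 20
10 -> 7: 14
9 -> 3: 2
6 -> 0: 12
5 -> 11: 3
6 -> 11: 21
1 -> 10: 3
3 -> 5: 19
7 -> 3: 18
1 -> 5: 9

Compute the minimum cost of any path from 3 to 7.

Enumerating some paths:
3–5–11–6–0–8–1–10–7: 19+3+7+12+12+15+3+14 = 85
3–5–11–10–7: 19+3+19+14 = 55
3–5–11–1–10–7: 19+3+20+3+14 = 59
Cheapest is 3–5–11–10–7 at 55.

55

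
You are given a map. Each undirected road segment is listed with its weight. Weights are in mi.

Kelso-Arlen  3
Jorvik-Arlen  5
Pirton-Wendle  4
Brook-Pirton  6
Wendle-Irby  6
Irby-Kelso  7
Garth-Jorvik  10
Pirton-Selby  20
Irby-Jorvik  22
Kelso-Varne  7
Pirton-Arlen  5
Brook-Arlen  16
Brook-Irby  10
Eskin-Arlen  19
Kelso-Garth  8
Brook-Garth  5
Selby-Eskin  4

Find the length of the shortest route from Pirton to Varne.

Compare a few routes:
Pirton → Brook → Irby → Kelso → Varne: 6+10+7+7 = 30
Pirton → Arlen → Kelso → Varne: 5+3+7 = 15
Pirton → Wendle → Irby → Kelso → Varne: 4+6+7+7 = 24
Pirton → Brook → Garth → Kelso → Varne: 6+5+8+7 = 26
Cheapest is Pirton → Arlen → Kelso → Varne at 15 mi.

15 mi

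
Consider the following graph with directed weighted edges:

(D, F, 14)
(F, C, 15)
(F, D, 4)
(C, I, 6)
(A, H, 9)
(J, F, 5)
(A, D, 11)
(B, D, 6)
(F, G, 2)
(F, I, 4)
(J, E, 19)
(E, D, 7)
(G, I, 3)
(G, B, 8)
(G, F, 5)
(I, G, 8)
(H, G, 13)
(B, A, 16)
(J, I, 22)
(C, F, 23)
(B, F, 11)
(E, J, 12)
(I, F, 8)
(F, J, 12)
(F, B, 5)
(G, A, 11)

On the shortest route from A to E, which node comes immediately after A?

D

Compare a few routes:
A → D → F → J → E: 11+14+12+19 = 56
A → H → G → F → J → E: 9+13+5+12+19 = 58
Cheapest is A → D → F → J → E at 56.
So from A the first move is to D.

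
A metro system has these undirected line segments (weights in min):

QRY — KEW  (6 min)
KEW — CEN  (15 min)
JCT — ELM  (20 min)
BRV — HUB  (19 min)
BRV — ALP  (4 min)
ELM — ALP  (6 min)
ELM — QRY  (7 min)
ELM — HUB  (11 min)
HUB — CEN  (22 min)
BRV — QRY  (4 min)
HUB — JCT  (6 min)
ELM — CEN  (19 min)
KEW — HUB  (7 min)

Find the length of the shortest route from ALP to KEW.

Shortest distances from ALP:
ALP: 0
BRV: 4  (via ALP)
ELM: 6  (via ALP)
QRY: 8  (via BRV)
KEW: 14  (via QRY)
Shortest route: ALP–BRV–QRY–KEW = 14 min.

14 min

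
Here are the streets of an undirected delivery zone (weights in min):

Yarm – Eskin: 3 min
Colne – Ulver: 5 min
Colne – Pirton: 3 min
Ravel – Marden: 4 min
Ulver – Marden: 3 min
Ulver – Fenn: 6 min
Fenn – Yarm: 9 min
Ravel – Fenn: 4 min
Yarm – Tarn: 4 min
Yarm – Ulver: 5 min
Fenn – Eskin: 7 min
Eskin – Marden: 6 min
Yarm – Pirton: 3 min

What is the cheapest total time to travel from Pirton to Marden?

Shortest distances from Pirton:
Pirton: 0
Colne: 3  (via Pirton)
Yarm: 3  (via Pirton)
Eskin: 6  (via Yarm)
Tarn: 7  (via Yarm)
Ulver: 8  (via Colne)
Marden: 11  (via Ulver)
Shortest route: Pirton–Colne–Ulver–Marden = 11 min.

11 min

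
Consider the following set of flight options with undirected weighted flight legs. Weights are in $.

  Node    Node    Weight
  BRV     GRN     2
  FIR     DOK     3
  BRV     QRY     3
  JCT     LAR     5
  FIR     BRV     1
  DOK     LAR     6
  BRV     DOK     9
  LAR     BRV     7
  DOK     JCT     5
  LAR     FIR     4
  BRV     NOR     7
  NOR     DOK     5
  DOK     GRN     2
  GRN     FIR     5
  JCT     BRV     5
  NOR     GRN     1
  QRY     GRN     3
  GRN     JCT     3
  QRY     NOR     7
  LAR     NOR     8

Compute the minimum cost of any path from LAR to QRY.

$8

Compare a few routes:
LAR → FIR → BRV → QRY: 4+1+3 = 8
LAR → BRV → QRY: 7+3 = 10
Cheapest is LAR → FIR → BRV → QRY at $8.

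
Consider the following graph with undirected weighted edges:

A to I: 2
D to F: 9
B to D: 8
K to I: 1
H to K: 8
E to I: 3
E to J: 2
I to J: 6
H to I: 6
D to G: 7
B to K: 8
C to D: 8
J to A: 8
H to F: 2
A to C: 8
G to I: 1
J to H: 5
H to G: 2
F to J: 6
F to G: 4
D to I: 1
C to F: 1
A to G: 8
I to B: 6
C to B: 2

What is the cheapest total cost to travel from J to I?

Shortest distances from J:
J: 0
E: 2  (via J)
H: 5  (via J)
I: 5  (via E)
Shortest route: J → E → I = 5.

5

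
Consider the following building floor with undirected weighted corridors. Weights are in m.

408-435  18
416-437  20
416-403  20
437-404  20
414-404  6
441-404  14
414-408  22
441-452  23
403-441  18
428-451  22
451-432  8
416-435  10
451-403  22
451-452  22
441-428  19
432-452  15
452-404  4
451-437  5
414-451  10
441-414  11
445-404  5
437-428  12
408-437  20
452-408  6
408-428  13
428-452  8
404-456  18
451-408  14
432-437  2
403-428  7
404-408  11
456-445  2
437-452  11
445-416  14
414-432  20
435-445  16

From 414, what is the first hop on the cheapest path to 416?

Enumerating some paths:
414–404–456–445–416: 6+18+2+14 = 40
414–404–445–435–416: 6+5+16+10 = 37
414–404–445–416: 6+5+14 = 25
414–451–437–416: 10+5+20 = 35
The minimum is 25 m via 414–404–445–416.
So from 414 the first move is to 404.

404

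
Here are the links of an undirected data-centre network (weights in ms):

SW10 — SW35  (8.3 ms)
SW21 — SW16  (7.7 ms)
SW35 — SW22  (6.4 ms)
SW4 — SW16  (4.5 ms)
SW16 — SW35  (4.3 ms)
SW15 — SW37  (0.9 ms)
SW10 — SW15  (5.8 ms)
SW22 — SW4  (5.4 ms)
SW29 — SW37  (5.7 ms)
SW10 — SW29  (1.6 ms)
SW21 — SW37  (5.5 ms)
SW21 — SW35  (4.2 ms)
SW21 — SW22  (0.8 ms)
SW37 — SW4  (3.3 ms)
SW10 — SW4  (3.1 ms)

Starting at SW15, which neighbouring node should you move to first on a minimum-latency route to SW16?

Candidate routes:
SW15 - SW37 - SW21 - SW16: 0.9+5.5+7.7 = 14.1
SW15 - SW37 - SW4 - SW16: 0.9+3.3+4.5 = 8.7
SW15 - SW10 - SW4 - SW16: 5.8+3.1+4.5 = 13.4
The minimum is 8.7 ms via SW15 - SW37 - SW4 - SW16.
So from SW15 the first move is to SW37.

SW37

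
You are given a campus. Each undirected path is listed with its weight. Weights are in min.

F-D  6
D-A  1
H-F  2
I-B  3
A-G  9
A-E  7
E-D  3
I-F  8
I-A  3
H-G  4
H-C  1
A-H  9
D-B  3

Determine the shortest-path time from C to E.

Shortest distances from C:
C: 0
H: 1  (via C)
F: 3  (via H)
G: 5  (via H)
D: 9  (via F)
A: 10  (via H)
I: 11  (via F)
B: 12  (via D)
E: 12  (via D)
Shortest route: C–H–F–D–E = 12 min.

12 min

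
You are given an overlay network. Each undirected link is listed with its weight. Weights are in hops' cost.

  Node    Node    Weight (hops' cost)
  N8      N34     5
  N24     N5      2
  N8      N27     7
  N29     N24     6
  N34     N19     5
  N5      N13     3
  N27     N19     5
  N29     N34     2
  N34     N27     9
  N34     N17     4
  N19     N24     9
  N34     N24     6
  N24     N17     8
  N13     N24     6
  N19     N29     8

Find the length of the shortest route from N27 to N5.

Compare a few routes:
N27 → N34 → N24 → N5: 9+6+2 = 17
N27 → N19 → N24 → N5: 5+9+2 = 16
The minimum is 16 hops' cost via N27 → N19 → N24 → N5.

16 hops' cost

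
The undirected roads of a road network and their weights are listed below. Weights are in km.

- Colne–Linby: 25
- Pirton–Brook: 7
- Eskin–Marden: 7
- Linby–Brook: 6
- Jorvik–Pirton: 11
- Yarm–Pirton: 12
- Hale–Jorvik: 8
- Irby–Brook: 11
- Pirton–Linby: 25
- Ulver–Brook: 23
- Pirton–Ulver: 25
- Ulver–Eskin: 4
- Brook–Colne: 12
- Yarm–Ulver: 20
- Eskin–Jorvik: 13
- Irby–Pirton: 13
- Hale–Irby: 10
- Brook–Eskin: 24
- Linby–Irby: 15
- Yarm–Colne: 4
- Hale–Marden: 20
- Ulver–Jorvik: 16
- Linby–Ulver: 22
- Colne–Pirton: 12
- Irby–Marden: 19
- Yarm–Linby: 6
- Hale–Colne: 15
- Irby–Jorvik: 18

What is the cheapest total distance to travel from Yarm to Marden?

31 km

Candidate routes:
Yarm → Ulver → Eskin → Marden: 20+4+7 = 31
Yarm → Linby → Ulver → Eskin → Marden: 6+22+4+7 = 39
Cheapest is Yarm → Ulver → Eskin → Marden at 31 km.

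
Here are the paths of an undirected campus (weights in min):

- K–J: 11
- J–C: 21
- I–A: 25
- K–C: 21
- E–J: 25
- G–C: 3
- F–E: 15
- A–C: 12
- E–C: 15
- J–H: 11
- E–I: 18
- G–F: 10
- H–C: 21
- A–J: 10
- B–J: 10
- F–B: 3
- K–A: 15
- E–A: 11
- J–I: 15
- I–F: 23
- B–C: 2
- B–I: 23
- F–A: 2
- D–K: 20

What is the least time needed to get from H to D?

Compare a few routes:
H–J–K–D: 11+11+20 = 42
H–C–K–D: 21+21+20 = 62
H–J–B–F–A–K–D: 11+10+3+2+15+20 = 61
H–J–A–K–D: 11+10+15+20 = 56
The minimum is 42 min via H–J–K–D.

42 min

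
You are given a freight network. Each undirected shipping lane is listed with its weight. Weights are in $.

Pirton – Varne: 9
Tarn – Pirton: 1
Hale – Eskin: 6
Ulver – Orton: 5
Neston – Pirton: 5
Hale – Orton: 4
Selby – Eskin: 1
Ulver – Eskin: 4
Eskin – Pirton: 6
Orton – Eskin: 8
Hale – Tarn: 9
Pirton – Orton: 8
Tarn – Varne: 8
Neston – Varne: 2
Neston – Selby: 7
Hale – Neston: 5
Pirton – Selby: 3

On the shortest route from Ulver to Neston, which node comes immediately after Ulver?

Enumerating some paths:
Ulver → Eskin → Selby → Pirton → Neston: 4+1+3+5 = 13
Ulver → Orton → Hale → Neston: 5+4+5 = 14
Ulver → Eskin → Selby → Neston: 4+1+7 = 12
The minimum is $12 via Ulver → Eskin → Selby → Neston.
So from Ulver the first move is to Eskin.

Eskin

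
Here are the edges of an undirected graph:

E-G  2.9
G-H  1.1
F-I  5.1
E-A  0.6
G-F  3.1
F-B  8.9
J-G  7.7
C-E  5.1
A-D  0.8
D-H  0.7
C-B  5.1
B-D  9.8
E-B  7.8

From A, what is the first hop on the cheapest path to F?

D

Compare a few routes:
A–E–G–F: 0.6+2.9+3.1 = 6.6
A–D–H–G–F: 0.8+0.7+1.1+3.1 = 5.7
The minimum is 5.7 via A–D–H–G–F.
So from A the first move is to D.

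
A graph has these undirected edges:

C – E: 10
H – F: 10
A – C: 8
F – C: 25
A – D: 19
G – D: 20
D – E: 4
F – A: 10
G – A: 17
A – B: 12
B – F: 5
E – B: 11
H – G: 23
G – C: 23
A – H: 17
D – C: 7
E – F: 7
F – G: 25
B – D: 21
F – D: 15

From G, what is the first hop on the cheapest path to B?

Candidate routes:
G - F - B: 25+5 = 30
G - A - B: 17+12 = 29
Cheapest is G - A - B at 29.
So from G the first move is to A.

A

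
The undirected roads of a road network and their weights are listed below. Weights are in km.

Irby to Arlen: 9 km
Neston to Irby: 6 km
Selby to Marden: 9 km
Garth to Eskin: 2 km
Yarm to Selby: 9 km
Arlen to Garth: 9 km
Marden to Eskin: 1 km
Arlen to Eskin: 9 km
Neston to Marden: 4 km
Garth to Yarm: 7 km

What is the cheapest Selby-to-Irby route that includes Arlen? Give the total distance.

28 km

Best Selby to Arlen: Selby–Marden–Eskin–Arlen costing 19
Shortest Arlen→Irby: Arlen–Irby = 9
Total via Arlen: 19 + 9 = 28 km.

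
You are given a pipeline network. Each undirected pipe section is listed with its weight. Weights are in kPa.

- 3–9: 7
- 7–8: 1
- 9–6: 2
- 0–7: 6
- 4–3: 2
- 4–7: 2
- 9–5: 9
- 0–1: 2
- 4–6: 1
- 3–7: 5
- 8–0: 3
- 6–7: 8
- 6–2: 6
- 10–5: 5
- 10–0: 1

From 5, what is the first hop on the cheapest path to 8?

Compare a few routes:
5–10–0–8: 5+1+3 = 9
5–10–0–7–8: 5+1+6+1 = 13
Cheapest is 5–10–0–8 at 9 kPa.
So from 5 the first move is to 10.

10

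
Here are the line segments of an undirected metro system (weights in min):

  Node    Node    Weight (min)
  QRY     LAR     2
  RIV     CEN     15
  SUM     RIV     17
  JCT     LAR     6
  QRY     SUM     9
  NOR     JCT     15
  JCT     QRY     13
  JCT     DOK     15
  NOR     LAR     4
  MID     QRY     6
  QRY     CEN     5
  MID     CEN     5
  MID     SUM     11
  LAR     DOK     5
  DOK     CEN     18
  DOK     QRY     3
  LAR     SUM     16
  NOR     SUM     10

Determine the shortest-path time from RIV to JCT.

28 min

Compare a few routes:
RIV–CEN–QRY–DOK–LAR–JCT: 15+5+3+5+6 = 34
RIV–CEN–QRY–LAR–JCT: 15+5+2+6 = 28
RIV–CEN–MID–QRY–LAR–JCT: 15+5+6+2+6 = 34
RIV–CEN–QRY–JCT: 15+5+13 = 33
Cheapest is RIV–CEN–QRY–LAR–JCT at 28 min.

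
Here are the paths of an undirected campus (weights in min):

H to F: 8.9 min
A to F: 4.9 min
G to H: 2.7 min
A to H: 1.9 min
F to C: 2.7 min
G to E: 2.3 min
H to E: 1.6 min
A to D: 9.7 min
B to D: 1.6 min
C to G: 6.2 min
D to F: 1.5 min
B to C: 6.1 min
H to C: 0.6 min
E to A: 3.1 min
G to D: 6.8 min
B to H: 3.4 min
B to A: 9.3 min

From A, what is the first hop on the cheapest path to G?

H

Enumerating some paths:
A - E - G: 3.1+2.3 = 5.4
A - H - G: 1.9+2.7 = 4.6
Cheapest is A - H - G at 4.6 min.
So from A the first move is to H.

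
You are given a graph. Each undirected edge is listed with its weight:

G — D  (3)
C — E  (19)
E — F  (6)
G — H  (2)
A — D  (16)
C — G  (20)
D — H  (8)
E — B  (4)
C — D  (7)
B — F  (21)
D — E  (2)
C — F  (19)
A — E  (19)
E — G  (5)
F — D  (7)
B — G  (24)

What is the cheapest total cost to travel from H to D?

Settle nodes by increasing distance from H:
H: 0
G: 2  (via H)
D: 5  (via G)
Shortest route: H → G → D = 5.

5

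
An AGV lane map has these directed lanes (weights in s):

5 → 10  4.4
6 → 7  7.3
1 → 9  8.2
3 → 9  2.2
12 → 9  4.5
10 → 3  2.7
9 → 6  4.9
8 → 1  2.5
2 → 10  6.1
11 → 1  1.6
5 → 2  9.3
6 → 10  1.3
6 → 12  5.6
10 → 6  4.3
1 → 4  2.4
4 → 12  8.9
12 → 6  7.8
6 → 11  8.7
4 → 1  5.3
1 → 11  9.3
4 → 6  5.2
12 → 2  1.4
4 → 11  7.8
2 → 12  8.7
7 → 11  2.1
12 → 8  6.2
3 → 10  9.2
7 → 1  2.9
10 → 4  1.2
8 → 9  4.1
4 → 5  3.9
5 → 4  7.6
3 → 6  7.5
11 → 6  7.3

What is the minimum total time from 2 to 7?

17.7 s

Shortest distances from 2:
2: 0
10: 6.1  (via 2)
4: 7.3  (via 10)
12: 8.7  (via 2)
3: 8.8  (via 10)
6: 10.4  (via 10)
9: 11  (via 3)
5: 11.2  (via 4)
1: 12.6  (via 4)
8: 14.9  (via 12)
11: 15.1  (via 4)
7: 17.7  (via 6)
Shortest route: 2 → 10 → 6 → 7 = 17.7 s.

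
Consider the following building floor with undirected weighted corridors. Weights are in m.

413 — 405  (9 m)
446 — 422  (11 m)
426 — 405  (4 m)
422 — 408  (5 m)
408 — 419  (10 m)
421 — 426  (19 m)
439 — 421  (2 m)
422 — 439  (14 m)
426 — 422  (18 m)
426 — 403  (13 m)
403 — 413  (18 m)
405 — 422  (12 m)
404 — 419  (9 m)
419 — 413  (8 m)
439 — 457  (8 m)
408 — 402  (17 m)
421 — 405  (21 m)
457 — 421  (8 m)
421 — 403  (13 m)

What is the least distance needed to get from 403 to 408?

Candidate routes:
403 - 426 - 422 - 408: 13+18+5 = 36
403 - 426 - 405 - 413 - 419 - 408: 13+4+9+8+10 = 44
403 - 413 - 419 - 408: 18+8+10 = 36
403 - 421 - 439 - 422 - 408: 13+2+14+5 = 34
Cheapest is 403 - 421 - 439 - 422 - 408 at 34 m.

34 m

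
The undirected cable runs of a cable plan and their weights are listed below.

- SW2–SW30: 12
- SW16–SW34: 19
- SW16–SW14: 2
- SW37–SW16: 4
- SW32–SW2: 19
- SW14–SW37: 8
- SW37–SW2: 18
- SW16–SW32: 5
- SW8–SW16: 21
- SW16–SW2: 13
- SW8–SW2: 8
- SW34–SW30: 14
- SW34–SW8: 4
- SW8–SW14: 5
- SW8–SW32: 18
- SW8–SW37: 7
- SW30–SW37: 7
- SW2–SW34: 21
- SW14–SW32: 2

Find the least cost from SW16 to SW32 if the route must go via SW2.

Best SW16 to SW2: SW16–SW2 costing 13
Best SW2 to SW32: SW2–SW8–SW14–SW32 costing 15
Total via SW2: 13 + 15 = 28.

28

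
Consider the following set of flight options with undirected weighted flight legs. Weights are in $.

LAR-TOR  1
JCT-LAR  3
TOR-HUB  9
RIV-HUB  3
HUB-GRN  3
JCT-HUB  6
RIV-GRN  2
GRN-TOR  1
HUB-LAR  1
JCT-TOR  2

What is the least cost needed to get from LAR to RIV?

Shortest distances from LAR:
LAR: 0
TOR: 1  (via LAR)
HUB: 1  (via LAR)
GRN: 2  (via TOR)
JCT: 3  (via LAR)
RIV: 4  (via HUB)
Shortest route: LAR → HUB → RIV = $4.

$4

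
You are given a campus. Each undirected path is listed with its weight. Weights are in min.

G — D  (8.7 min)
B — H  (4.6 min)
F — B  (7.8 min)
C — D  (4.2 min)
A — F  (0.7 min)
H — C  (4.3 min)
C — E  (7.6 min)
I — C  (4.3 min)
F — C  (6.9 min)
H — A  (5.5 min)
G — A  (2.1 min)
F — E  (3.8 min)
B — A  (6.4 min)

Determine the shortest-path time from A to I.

11.9 min

Running Dijkstra from A:
A: 0
F: 0.7  (via A)
G: 2.1  (via A)
E: 4.5  (via F)
H: 5.5  (via A)
B: 6.4  (via A)
C: 7.6  (via F)
D: 10.8  (via G)
I: 11.9  (via C)
Shortest route: A → F → C → I = 11.9 min.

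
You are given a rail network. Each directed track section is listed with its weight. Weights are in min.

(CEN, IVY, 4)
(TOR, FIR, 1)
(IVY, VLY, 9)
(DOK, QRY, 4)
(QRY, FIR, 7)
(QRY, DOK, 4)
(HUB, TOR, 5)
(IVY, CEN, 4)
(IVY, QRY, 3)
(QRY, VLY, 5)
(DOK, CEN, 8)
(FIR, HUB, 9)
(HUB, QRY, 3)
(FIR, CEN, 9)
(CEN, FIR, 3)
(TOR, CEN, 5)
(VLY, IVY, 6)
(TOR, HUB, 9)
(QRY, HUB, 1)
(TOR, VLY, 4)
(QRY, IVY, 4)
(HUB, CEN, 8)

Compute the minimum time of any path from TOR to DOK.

16 min

Running Dijkstra from TOR:
TOR: 0
FIR: 1  (via TOR)
VLY: 4  (via TOR)
CEN: 5  (via TOR)
HUB: 9  (via TOR)
IVY: 9  (via CEN)
QRY: 12  (via HUB)
DOK: 16  (via QRY)
Shortest route: TOR → HUB → QRY → DOK = 16 min.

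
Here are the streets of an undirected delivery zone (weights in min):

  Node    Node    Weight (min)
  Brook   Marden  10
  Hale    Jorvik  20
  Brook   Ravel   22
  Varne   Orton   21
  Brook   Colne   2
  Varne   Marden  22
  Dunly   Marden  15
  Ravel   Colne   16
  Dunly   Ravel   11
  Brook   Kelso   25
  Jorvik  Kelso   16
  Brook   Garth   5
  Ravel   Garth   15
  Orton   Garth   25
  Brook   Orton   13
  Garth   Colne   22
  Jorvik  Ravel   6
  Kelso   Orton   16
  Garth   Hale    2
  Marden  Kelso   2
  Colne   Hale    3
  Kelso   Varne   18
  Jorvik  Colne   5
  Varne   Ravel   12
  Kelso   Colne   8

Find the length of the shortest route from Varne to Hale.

26 min

Enumerating some paths:
Varne - Ravel - Garth - Hale: 12+15+2 = 29
Varne - Ravel - Jorvik - Colne - Hale: 12+6+5+3 = 26
Cheapest is Varne - Ravel - Jorvik - Colne - Hale at 26 min.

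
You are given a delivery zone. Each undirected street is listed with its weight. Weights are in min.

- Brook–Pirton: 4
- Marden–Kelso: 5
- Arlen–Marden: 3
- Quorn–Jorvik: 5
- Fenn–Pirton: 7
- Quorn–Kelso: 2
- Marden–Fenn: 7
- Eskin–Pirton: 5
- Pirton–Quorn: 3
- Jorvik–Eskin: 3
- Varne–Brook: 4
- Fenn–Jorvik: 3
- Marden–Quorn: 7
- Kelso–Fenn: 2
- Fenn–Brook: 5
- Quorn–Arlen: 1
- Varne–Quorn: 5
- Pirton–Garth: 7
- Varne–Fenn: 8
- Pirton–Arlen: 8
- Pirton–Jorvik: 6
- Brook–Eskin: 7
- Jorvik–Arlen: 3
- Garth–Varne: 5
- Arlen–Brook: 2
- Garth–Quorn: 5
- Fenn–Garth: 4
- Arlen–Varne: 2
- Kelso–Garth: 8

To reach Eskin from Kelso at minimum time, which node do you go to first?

Compare a few routes:
Kelso → Quorn → Arlen → Jorvik → Eskin: 2+1+3+3 = 9
Kelso → Fenn → Jorvik → Eskin: 2+3+3 = 8
Cheapest is Kelso → Fenn → Jorvik → Eskin at 8 min.
So from Kelso the first move is to Fenn.

Fenn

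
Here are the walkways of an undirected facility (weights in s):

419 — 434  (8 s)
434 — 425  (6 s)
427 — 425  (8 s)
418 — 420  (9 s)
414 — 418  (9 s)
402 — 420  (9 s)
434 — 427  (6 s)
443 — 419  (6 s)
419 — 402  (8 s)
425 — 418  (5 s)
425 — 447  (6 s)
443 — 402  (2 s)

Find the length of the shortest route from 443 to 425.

Settle nodes by increasing distance from 443:
443: 0
402: 2  (via 443)
419: 6  (via 443)
420: 11  (via 402)
434: 14  (via 419)
427: 20  (via 434)
418: 20  (via 420)
425: 20  (via 434)
Shortest route: 443–419–434–425 = 20 s.

20 s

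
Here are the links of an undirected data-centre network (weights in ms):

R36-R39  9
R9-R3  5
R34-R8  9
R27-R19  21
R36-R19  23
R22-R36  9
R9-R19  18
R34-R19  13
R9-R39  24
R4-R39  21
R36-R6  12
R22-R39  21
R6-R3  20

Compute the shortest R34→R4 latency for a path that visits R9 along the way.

76 ms

Best R34 to R9: R34 → R19 → R9 costing 31
Shortest R9→R4: R9 → R39 → R4 = 45
Total via R9: 31 + 45 = 76 ms.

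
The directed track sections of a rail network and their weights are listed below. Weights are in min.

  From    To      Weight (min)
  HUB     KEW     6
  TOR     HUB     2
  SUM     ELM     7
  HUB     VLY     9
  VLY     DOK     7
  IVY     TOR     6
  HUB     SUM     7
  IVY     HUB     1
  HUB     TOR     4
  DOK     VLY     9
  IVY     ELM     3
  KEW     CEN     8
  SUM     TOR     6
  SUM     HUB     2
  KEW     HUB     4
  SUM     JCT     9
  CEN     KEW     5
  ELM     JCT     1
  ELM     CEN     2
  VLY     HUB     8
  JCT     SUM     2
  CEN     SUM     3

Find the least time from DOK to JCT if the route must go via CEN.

Shortest DOK→CEN: DOK → VLY → HUB → KEW → CEN = 31
Best CEN to JCT: CEN → SUM → ELM → JCT costing 11
Total via CEN: 31 + 11 = 42 min.

42 min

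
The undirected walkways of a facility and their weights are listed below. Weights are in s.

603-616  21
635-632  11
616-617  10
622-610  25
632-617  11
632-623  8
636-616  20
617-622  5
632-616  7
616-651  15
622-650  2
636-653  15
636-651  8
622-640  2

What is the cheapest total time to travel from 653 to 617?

45 s

Shortest distances from 653:
653: 0
636: 15  (via 653)
651: 23  (via 636)
616: 35  (via 636)
632: 42  (via 616)
617: 45  (via 616)
Shortest route: 653 → 636 → 616 → 617 = 45 s.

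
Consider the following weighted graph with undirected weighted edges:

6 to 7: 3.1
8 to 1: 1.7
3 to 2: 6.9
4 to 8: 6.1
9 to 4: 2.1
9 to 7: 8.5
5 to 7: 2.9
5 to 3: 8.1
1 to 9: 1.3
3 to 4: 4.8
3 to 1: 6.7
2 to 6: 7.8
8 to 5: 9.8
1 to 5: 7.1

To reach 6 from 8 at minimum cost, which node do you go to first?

Compare a few routes:
8 → 1 → 9 → 7 → 6: 1.7+1.3+8.5+3.1 = 14.6
8 → 1 → 5 → 7 → 6: 1.7+7.1+2.9+3.1 = 14.8
8 → 5 → 7 → 6: 9.8+2.9+3.1 = 15.8
Cheapest is 8 → 1 → 9 → 7 → 6 at 14.6.
So from 8 the first move is to 1.

1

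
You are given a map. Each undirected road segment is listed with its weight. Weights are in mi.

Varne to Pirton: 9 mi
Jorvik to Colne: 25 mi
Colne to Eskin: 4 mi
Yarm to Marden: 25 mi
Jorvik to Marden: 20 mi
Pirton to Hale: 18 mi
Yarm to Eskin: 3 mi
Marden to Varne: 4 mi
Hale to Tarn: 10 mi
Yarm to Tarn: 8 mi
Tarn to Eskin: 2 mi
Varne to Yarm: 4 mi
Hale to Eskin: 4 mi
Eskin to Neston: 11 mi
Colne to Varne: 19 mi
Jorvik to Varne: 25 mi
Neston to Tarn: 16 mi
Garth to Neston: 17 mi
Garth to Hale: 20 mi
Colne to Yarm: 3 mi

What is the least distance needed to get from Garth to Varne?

31 mi

Compare a few routes:
Garth - Hale - Eskin - Yarm - Varne: 20+4+3+4 = 31
Garth - Neston - Eskin - Yarm - Varne: 17+11+3+4 = 35
Cheapest is Garth - Hale - Eskin - Yarm - Varne at 31 mi.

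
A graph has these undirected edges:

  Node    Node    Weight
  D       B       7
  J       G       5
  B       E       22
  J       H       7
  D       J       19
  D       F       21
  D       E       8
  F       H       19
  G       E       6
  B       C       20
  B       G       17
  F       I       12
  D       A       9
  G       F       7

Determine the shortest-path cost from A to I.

42

Enumerating some paths:
A → D → F → I: 9+21+12 = 42
A → D → B → G → F → I: 9+7+17+7+12 = 52
A → D → J → G → F → I: 9+19+5+7+12 = 52
A → D → B → E → G → F → I: 9+7+22+6+7+12 = 63
Cheapest is A → D → F → I at 42.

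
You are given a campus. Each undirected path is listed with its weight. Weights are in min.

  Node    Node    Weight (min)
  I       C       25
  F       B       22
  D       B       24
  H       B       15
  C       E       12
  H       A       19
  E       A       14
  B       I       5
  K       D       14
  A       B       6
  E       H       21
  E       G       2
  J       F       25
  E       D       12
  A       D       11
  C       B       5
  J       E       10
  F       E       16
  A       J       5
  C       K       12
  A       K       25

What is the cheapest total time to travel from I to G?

24 min

Shortest distances from I:
I: 0
B: 5  (via I)
C: 10  (via B)
A: 11  (via B)
J: 16  (via A)
H: 20  (via B)
D: 22  (via A)
E: 22  (via C)
K: 22  (via C)
G: 24  (via E)
Shortest route: I → B → C → E → G = 24 min.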